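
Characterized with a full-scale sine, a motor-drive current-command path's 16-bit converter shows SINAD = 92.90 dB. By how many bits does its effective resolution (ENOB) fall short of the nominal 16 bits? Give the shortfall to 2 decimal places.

0.86 bits

N_eff = (92.90 − 1.76)/6.02 = 15.1395 bits.
Shortfall = 16 − 15.1395 = 0.8605 bits.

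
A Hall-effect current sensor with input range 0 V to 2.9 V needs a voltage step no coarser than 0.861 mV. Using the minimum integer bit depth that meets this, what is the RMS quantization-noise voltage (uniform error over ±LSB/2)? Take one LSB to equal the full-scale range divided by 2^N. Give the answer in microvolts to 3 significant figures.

Range is 2.9 V.
Required number of levels: 2.9/0.861 mV = 3368.2; smallest N with 2^N ≥ that is 12.
Step size = 2.9/4096 V = 0.70801 mV.
σ_q = LSB/√12 = 0.70801 mV/3.4641 = 204 µV.

204 µV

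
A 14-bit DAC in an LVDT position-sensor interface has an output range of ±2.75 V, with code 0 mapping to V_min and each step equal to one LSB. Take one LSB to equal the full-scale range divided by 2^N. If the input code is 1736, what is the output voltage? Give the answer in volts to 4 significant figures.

Span: 2.75 V − (-2.75 V) = 5.5 V. LSB = 5.5 V / 2^14.
V_out = -2.75 + 1736 × (5.5/16384) V
      = -2.75 + 0.582764 = -2.16724 V.

-2.167 V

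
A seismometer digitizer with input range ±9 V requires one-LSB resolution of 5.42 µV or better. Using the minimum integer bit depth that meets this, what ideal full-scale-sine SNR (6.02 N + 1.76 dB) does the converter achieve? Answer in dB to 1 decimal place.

134.2 dB

The full-scale span is 9 − (-9) = 18 V.
Levels needed ≥ 18/5.42 µV = 3.321e6. 2^22 = 4194304 suffices, so N_min = 22.
SNR = 6.02 × 22 + 1.76 = 134.20 dB.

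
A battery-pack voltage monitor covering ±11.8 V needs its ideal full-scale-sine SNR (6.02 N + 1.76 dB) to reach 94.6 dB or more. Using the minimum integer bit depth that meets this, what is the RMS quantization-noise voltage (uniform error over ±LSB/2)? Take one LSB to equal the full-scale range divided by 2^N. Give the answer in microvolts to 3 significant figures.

Full-scale range = 11.8 V − (-11.8 V) = 23.6 V.
Solving 6.02 N ≥ 94.6 − 1.76: N ≥ 15.422. Round up → N = 16.
LSB = 23.6 V / 2^16 = 360.11 µV.
V_rms = LSB/√12 = 104 µV.

104 µV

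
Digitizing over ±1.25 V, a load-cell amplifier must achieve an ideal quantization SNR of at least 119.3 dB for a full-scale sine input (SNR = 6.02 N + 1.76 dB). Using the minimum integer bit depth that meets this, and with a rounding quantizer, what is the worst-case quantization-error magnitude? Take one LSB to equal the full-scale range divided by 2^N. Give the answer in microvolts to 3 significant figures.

Span: 1.25 V − (-1.25 V) = 2.5 V.
6.02 N + 1.76 ≥ 119.3 gives N ≥ 19.525, so the minimum integer is 20.
LSB = 2.5 V / 2^20 = 2.3842 µV.
Half an LSB is 1.19 µV.

1.19 µV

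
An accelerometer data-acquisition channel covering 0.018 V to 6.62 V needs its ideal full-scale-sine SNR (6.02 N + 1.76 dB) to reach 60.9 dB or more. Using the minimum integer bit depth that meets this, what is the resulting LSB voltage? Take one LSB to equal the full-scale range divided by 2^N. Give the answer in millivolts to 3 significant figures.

6.45 mV

The full-scale span is 6.62 − (0.018) = 6.602 V.
Required N = ⌈(60.9 − 1.76)/6.02⌉ = ⌈9.824⌉ = 10.
LSB = 6.602 V / 2^10 = 6.45 mV.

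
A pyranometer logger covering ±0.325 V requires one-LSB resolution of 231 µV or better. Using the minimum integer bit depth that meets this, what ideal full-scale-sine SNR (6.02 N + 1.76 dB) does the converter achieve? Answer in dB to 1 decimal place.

Range = 0.325 − (-0.325) = 0.65 V.
Levels needed ≥ 0.65/231 µV = 2814. 2^12 = 4096 suffices, so N_min = 12.
SNR = 6.02 × 12 + 1.76 = 74.00 dB.

74.0 dB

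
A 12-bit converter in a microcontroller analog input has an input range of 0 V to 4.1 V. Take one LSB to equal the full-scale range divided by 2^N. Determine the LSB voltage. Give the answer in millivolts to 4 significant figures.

1.001 mV

V_FS = 4.1 V.
Number of codes = 2^12 = 4096.
LSB = 4.1 V / 2^12 = 1.001 mV.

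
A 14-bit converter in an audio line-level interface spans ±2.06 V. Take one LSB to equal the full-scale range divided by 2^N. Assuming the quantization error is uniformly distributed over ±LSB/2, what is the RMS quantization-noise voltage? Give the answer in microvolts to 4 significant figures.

72.59 µV

Span: 2.06 V − (-2.06 V) = 4.12 V.
LSB = 4.12 V ÷ 2^14 = 4.12/16384 V = 251.465 µV.
For a uniform distribution on [−LSB/2, +LSB/2], V_rms = LSB/√12 = 251.465 µV/3.4641 = 72.59 µV.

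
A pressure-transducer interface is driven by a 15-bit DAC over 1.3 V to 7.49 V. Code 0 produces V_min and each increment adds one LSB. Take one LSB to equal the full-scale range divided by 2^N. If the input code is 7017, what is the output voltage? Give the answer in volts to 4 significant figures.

The full-scale span is 7.49 − (1.3) = 6.19 V. LSB = 6.19 V / 2^15.
V_out = 1.3 + 7017 × (6.19/32768) V
      = 1.3 + 1.32554 = 2.62554 V.

2.626 V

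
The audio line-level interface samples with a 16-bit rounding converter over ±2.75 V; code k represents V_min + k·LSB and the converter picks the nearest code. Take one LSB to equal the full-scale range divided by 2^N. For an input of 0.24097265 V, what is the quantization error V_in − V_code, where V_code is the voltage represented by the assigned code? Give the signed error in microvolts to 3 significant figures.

Span: 2.75 V − (-2.75 V) = 5.5 V. LSB = 5.5 V / 2^16 ≈ 83.92 µV.
(V_in − V_min)/LSB = (0.24097265 − (-2.75)) × 65536/5.5 = 35639.3425 → nearest code k = 35639.
V_code = V_min + k × range/2^16 = -2.75 + 35639 × 5.5/65536 = 0.24094390869 V.
e = 0.24097265 − (0.24094390869) = +28.7 µV.

+28.7 µV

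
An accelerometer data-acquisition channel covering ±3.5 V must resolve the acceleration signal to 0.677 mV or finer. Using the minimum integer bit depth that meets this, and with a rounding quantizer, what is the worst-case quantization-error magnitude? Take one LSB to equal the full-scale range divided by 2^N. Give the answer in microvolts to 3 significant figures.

214 µV

Span: 3.5 V − (-3.5 V) = 7 V.
Required number of levels: 7/0.677 mV = 10340; smallest N with 2^N ≥ that is 14.
Step size = 7/16384 V = 427.25 µV.
Max error for round-to-nearest is LSB/2 = 214 µV.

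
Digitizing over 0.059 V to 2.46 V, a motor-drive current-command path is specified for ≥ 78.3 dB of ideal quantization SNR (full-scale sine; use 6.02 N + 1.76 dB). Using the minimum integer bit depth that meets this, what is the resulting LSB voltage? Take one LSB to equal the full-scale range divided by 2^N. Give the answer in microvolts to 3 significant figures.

Range = 2.46 − (0.059) = 2.401 V.
Solving 6.02 N ≥ 78.3 − 1.76: N ≥ 12.714. Round up → N = 13.
LSB = 2.401 V / 2^13 = 293 µV.

293 µV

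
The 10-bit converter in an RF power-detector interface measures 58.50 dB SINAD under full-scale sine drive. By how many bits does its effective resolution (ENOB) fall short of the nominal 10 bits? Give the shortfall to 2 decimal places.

0.57 bits

Effective bits = (58.50 − 1.76)/6.02 = 9.4252.
10 − 9.4252 = 0.57 bits below nominal.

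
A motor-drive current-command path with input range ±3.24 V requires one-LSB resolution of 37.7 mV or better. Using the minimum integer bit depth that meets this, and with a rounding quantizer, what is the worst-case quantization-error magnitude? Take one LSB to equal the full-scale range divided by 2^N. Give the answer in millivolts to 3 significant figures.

12.7 mV

Span: 3.24 V − (-3.24 V) = 6.48 V.
Required number of levels: 6.48/37.7 mV = 171.88; smallest N with 2^N ≥ that is 8.
One LSB is 6.48 V / 256 = 25.313 mV.
Max error for round-to-nearest is LSB/2 = 12.7 mV.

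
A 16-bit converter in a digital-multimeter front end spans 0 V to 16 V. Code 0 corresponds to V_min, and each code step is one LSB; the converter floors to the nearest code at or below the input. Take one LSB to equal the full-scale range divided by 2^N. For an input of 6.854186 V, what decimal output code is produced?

V_FS = 16 V. LSB = 16 V / 2^16 ≈ 244.1 µV.
V_in − V_min = 6.854186 − (0) = 6.854186 V.
Divide by LSB: 6.854186 × 65536/16 = 28074.7459.
Truncating gives code 28074.

28074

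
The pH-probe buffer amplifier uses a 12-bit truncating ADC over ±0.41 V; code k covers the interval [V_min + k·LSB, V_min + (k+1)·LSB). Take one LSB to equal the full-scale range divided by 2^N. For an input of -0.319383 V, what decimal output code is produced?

452

Range = 0.41 − (-0.41) = 0.82 V. LSB = 0.82 V / 2^12 ≈ 200.2 µV.
V_in − V_min = -0.319383 − (-0.41) = 0.090617 V.
Divide by LSB: 0.090617 × 4096/0.82 = 452.6430.
Truncating gives code 452.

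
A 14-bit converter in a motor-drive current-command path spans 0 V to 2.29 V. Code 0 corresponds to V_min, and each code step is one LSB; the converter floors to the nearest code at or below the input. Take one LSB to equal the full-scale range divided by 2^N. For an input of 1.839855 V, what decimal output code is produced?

13163

Full-scale range = 2.29 V. LSB = 2.29 V / 2^14 ≈ 139.8 µV.
V_in − V_min = 1.839855 − (0) = 1.839855 V.
Divide by LSB: 1.839855 × 16384/2.29 = 13163.3993.
Truncating gives code 13163.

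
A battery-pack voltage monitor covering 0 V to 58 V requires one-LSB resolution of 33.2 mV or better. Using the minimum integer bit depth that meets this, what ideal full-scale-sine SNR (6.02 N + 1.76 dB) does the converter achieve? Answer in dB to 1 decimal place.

Range is 58 V.
Required number of levels: 58/33.2 mV = 1747.0; smallest N with 2^N ≥ that is 11.
6.02(11) + 1.76 = 67.98 dB.

68.0 dB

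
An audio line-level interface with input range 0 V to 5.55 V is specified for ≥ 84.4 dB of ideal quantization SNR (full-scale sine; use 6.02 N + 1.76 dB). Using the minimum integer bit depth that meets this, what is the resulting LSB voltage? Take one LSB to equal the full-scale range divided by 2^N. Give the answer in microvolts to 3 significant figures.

339 µV

Full-scale range = 5.55 V.
Required N = ⌈(84.4 − 1.76)/6.02⌉ = ⌈13.728⌉ = 14.
Step size = 5.55/16384 V = 339 µV.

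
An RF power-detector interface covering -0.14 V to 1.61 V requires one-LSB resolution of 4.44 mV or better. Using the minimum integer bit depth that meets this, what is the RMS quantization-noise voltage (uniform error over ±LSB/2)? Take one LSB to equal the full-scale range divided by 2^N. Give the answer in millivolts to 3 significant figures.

Range = 1.61 − (-0.14) = 1.75 V.
Required number of levels: 1.75/4.44 mV = 394.14; smallest N with 2^N ≥ that is 9.
One LSB is 1.75 V / 512 = 3.4180 mV.
RMS noise = LSB/√12 = 0.987 mV.

0.987 mV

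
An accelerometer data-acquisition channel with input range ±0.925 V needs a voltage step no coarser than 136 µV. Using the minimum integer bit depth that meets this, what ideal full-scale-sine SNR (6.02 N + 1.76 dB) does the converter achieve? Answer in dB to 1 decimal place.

Full-scale range = 0.925 V − (-0.925 V) = 1.85 V.
Need 2^N ≥ 1.85 V / 136 µV = 13600 → N_min = 14.
6.02(14) + 1.76 = 86.04 dB.

86.0 dB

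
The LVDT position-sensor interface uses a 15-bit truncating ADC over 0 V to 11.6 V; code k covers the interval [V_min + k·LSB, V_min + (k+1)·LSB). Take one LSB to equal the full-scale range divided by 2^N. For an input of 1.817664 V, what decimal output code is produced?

Range is 11.6 V. LSB = 11.6 V / 2^15 ≈ 354.0 µV.
(V_in − V_min) × 2^15/range = (1.817664 − (0)) × 32768/11.6 = 5134.587.
Floor → code = 5134.

5134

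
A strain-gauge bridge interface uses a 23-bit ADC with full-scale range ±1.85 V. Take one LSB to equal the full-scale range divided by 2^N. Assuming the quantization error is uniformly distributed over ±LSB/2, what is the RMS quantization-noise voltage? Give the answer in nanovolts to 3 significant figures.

127 nV

Range = 1.85 − (-1.85) = 3.7 V.
LSB = 3.7 V / 2^23 = 441.07 nV.
σ_q = LSB/√12 = 441.07 nV/3.4641 = 127 nV.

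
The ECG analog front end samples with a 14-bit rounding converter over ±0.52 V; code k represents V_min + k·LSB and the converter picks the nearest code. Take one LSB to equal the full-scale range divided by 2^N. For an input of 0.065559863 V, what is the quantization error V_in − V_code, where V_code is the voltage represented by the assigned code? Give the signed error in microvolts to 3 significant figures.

Range = 0.52 − (-0.52) = 1.04 V. LSB = 1.04 V / 2^14 ≈ 63.48 µV.
Position in LSBs: (0.065559863 − (-0.52)) × 16384/1.04 = 9224.8200; rounding gives k = 9225.
V_code = -0.52 + (9225/16384) × 1.04 = 0.065571289063 V.
Error = V_in − V_code = 0.065559863 − (0.065571289063) = −11.4 µV.

−11.4 µV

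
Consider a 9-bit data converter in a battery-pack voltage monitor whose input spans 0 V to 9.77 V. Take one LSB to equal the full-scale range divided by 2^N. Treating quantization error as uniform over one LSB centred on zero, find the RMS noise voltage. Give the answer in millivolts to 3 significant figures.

Span = 9.77 V.
Step size = 9.77/512 V = 19.082 mV.
σ_q = LSB/√12 = 19.082 mV/3.4641 = 5.51 mV.

5.51 mV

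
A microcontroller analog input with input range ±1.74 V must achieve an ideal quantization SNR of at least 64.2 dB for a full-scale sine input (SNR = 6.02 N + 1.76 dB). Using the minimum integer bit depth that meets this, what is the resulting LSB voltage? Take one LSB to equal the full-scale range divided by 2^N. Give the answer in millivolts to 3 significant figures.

The full-scale span is 1.74 − (-1.74) = 3.48 V.
N ≥ (64.2 − 1.76)/6.02 = 10.372 → N_min = 11.
LSB = 3.48 V / 2^11 = 1.70 mV.

1.70 mV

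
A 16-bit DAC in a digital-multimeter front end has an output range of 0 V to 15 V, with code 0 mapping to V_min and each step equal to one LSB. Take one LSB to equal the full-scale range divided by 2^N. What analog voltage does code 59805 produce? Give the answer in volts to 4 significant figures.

Span = 15 V. LSB = 15 V / 2^16.
V_out = 0 + 59805 × (15/65536) V
      = 0 + 13.6883 = 13.6883 V.

13.69 V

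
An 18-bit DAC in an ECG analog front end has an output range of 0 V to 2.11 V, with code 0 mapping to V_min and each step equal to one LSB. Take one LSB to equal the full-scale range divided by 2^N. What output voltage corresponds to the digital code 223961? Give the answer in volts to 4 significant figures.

V_FS = 2.11 V. LSB = 2.11 V / 2^18.
V_out = 0 + 223961 × (2.11/262144) V
      = 0 + 1.80266 = 1.80266 V.

1.803 V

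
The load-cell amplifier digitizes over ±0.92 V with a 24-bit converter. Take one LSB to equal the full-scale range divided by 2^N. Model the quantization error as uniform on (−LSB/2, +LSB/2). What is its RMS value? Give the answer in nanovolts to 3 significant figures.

31.7 nV

The full-scale span is 0.92 − (-0.92) = 1.84 V.
LSB = 1.84 V / 2^24 = 109.67 nV.
σ_q = LSB/√12 = 109.67 nV/3.4641 = 31.7 nV.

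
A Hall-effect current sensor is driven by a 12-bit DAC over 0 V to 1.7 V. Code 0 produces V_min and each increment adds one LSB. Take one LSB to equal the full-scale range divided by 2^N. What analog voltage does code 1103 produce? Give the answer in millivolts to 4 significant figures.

457.8 mV

Full-scale range = 1.7 V. LSB = 1.7 V / 2^12.
V_out = 0 + 1103 × (1.7/4096) V
      = 0 V + 0.457788 V = 0.457788 V.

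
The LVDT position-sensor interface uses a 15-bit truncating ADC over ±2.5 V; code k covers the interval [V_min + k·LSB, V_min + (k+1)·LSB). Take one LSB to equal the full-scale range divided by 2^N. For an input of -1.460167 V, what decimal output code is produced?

Range = 2.5 − (-2.5) = 5 V. LSB = 5 V / 2^15 ≈ 152.6 µV.
code = ⌊(V_in − V_min)/LSB⌋ = ⌊(V_in − V_min) × 2^15 / range⌋
     = ⌊(-1.460167 − (-2.5)) × 32768 / 5⌋ = ⌊1.039833 × 32768/5⌋
     = ⌊6814.650⌋ = 6814.

6814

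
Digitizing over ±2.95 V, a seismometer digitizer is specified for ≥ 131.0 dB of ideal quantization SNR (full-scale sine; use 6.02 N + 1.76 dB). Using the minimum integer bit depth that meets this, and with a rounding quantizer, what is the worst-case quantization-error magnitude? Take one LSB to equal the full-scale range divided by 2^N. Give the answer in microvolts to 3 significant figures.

0.703 µV

The full-scale span is 2.95 − (-2.95) = 5.9 V.
Required N = ⌈(131.0 − 1.76)/6.02⌉ = ⌈21.468⌉ = 22.
Step size = 5.9/4194304 V = 1.4067 µV.
Max error for round-to-nearest is LSB/2 = 0.703 µV.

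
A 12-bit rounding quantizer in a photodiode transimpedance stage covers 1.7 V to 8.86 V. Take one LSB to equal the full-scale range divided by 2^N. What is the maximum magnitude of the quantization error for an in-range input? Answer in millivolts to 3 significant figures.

Range = 8.86 − (1.7) = 7.16 V.
LSB = 7.16 V / 2^12 = 1.7480 mV.
Worst-case error for round-to-nearest is half an LSB: 0.874 mV.

0.874 mV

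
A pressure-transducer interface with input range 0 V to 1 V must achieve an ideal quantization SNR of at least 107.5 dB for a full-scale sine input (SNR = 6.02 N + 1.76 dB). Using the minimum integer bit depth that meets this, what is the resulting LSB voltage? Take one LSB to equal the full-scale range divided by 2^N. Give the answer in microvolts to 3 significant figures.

3.81 µV

Range is 1 V.
Required N = ⌈(107.5 − 1.76)/6.02⌉ = ⌈17.565⌉ = 18.
Step size = 1/262144 V = 3.81 µV.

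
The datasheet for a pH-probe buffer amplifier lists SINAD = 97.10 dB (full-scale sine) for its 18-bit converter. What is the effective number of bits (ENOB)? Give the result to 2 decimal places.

15.84 bits

ENOB = (97.10 − 1.76)/6.02 = 15.8372 bits.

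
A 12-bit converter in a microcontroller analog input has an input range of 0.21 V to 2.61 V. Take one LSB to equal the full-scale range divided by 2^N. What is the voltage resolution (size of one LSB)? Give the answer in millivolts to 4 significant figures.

Full-scale range = 2.61 V − (0.21 V) = 2.4 V.
Number of codes = 2^12 = 4096.
Step size = 2.4/4096 V = 0.5859 mV.

0.5859 mV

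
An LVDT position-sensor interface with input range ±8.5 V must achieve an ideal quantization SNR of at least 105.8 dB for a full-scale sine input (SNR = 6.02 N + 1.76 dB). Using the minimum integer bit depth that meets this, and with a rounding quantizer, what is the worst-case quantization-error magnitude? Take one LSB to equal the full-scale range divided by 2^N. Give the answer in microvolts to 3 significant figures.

32.4 µV

Span: 8.5 V − (-8.5 V) = 17 V.
Required N = ⌈(105.8 − 1.76)/6.02⌉ = ⌈17.282⌉ = 18.
One LSB is 17 V / 262144 = 64.850 µV.
Max error for round-to-nearest is LSB/2 = 32.4 µV.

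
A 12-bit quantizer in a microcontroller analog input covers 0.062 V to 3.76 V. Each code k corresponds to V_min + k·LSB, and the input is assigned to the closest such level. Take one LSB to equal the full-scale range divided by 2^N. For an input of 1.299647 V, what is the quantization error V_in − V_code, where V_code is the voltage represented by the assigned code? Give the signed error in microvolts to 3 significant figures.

−136 µV

Full-scale range = 3.76 V − (0.062 V) = 3.698 V. LSB = 3.698 V / 2^12 ≈ 0.9028 mV.
Position in LSBs: (1.299647 − (0.062)) × 4096/3.698 = 1370.8497; rounding gives k = 1371.
V_code = V_min + k × range/2^12 = 0.062 + 1371 × 3.698/4096 = 1.299782715 V.
e = 1.299647 − (1.299782715) = −136 µV.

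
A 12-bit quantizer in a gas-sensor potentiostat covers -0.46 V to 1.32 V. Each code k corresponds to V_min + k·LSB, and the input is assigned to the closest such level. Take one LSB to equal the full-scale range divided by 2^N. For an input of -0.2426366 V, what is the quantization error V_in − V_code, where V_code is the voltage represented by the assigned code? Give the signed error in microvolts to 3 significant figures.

Full-scale range = 1.32 V − (-0.46 V) = 1.78 V. LSB = 1.78 V / 2^12 ≈ 434.6 µV.
(-0.2426366 − (-0.46)) / LSB = 0.2173634 × 4096/1.78 = 500.1800. Nearest integer: k = 500.
Reconstructed level: -0.46 + 500 × 1.78/4096 V = -0.2427148438 V.
Error = V_in − V_code = -0.2426366 − (-0.2427148438) = +78.2 µV.

+78.2 µV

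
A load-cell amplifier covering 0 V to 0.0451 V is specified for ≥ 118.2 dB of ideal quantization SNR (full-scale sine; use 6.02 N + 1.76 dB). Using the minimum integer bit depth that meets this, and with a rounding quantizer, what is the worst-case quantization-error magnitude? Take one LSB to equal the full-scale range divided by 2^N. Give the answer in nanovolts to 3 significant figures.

V_FS = 0.0451 V.
Solving 6.02 N ≥ 118.2 − 1.76: N ≥ 19.342. Round up → N = 20.
LSB = 0.0451 V / 2^20 = 43.011 nV.
|e|_max = LSB/2 = 21.5 nV.

21.5 nV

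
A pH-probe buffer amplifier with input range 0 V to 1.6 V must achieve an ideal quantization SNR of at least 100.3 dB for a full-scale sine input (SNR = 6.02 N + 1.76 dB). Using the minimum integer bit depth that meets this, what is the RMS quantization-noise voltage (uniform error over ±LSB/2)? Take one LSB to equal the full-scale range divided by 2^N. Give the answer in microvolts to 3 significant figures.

3.52 µV

Full-scale range = 1.6 V.
6.02 N + 1.76 ≥ 100.3 gives N ≥ 16.369, so the minimum integer is 17.
One LSB is 1.6 V / 131072 = 12.207 µV.
RMS noise = LSB/√12 = 3.52 µV.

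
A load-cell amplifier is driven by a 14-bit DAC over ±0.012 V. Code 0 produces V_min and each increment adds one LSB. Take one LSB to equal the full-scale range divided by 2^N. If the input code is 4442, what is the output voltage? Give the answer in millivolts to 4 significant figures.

Full-scale range = 0.012 V − (-0.012 V) = 0.024 V. LSB = 0.024 V / 2^14.
V_out = -0.012 + 4442 × (0.024/16384) V
      = -0.012 V + 0.00650684 V = -0.00549316 V.

-5.493 mV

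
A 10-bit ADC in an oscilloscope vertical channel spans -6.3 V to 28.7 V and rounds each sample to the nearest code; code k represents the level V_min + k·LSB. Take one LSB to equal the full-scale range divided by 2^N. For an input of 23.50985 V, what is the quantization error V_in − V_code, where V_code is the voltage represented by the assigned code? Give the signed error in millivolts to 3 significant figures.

+5.16 mV

The full-scale span is 28.7 − (-6.3) = 35 V. LSB = 35 V / 2^10 ≈ 34.18 mV.
(V_in − V_min)/LSB = (23.50985 − (-6.3)) × 1024/35 = 872.1510 → nearest code k = 872.
V_code = V_min + k × range/2^10 = -6.3 + 872 × 35/1024 = 23.50468750 V.
V_in − V_code = 23.50985 − (23.50468750) = +5.16 mV.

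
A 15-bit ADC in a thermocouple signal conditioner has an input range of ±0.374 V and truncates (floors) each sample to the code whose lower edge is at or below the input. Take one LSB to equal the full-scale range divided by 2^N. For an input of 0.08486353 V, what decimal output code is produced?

The full-scale span is 0.374 − (-0.374) = 0.748 V. LSB = 0.748 V / 2^15 ≈ 22.83 µV.
V_in − V_min = 0.08486353 − (-0.374) = 0.45886353 V.
Divide by LSB: 0.45886353 × 32768/0.748 = 20101.6580.
Truncating gives code 20101.

20101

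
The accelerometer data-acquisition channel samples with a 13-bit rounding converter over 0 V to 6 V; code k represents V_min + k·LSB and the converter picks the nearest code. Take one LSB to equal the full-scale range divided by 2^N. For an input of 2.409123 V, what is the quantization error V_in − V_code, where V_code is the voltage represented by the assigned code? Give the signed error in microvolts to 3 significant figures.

+187 µV

V_FS = 6 V. LSB = 6 V / 2^13 ≈ 0.7324 mV.
(V_in − V_min)/LSB = (2.409123 − (0)) × 8192/6 = 3289.2559 → nearest code k = 3289.
Reconstructed level: 0 + 3289 × 6/8192 V = 2.408935547 V.
e = 2.409123 − (2.408935547) = +187 µV.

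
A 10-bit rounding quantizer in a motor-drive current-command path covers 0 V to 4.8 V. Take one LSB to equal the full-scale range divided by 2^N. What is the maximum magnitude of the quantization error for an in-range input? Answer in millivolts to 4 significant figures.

2.344 mV

Range is 4.8 V.
LSB = 4.8 V ÷ 2^10 = 4.8/1024 V = 4.68750 mV.
|e|_max = LSB/2 = 2.344 mV.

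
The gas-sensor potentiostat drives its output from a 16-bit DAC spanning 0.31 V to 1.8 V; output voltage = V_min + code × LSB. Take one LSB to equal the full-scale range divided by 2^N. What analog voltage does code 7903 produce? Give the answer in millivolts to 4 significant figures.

Full-scale range = 1.8 V − (0.31 V) = 1.49 V. LSB = 1.49 V / 2^16.
V_out = 0.31 + 7903 × (1.49/65536) V
      = 0.31 V + 0.179679 V = 0.489679 V.

489.7 mV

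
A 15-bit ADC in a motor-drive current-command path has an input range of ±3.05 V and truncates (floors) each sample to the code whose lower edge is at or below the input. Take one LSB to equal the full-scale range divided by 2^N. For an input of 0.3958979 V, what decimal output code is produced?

18510

Span: 3.05 V − (-3.05 V) = 6.1 V. LSB = 6.1 V / 2^15 ≈ 186.2 µV.
V_in − V_min = 0.3958979 − (-3.05) = 3.4458979 V.
Divide by LSB: 3.4458979 × 32768/6.1 = 18510.6856.
Truncating gives code 18510.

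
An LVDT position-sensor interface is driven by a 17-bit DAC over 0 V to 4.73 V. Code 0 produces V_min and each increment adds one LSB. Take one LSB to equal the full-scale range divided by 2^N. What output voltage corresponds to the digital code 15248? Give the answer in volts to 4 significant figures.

0.5503 V

V_FS = 4.73 V. LSB = 4.73 V / 2^17.
V_out = V_min + code × LSB = 0 V + 15248 × 4.73 V / 131072
      = 0 V + 0.550255 V = 0.550255 V.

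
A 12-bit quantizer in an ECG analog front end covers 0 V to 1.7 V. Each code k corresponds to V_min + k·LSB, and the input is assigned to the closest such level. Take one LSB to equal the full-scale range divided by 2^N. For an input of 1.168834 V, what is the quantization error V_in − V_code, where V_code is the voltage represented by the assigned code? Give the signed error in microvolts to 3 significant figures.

Span = 1.7 V. LSB = 1.7 V / 2^12 ≈ 415.0 µV.
Position in LSBs: (1.168834 − (0)) × 4096/1.7 = 2816.2024; rounding gives k = 2816.
V_code = 0 + (2816/4096) × 1.7 = 1.168750000 V.
e = 1.168834 − (1.168750000) = +84.0 µV.

+84.0 µV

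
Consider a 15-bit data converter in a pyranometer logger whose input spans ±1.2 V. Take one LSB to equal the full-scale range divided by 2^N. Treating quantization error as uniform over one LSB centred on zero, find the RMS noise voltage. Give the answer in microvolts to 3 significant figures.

21.1 µV

Full-scale range = 1.2 V − (-1.2 V) = 2.4 V.
One LSB is 2.4 V / 32768 = 73.242 µV.
V_rms = LSB/√12 = 73.242 µV / √12 = 21.1 µV.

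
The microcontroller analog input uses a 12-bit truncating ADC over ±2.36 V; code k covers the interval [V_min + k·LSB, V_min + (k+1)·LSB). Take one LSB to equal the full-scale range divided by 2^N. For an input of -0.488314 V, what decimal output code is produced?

Range = 2.36 − (-2.36) = 4.72 V. LSB = 4.72 V / 2^12 ≈ 1.152 mV.
code = ⌊(V_in − V_min)/LSB⌋ = ⌊(V_in − V_min) × 2^12 / range⌋
     = ⌊(-0.488314 − (-2.36)) × 4096 / 4.72⌋ = ⌊1.871686 × 4096/4.72⌋
     = ⌊1624.243⌋ = 1624.

1624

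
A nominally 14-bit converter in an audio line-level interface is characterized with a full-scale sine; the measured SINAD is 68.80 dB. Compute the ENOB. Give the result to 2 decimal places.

ENOB = (SINAD − 1.76) / 6.02 = (68.80 − 1.76) / 6.02 = 67.04 / 6.02 = 11.1362.

11.14 bits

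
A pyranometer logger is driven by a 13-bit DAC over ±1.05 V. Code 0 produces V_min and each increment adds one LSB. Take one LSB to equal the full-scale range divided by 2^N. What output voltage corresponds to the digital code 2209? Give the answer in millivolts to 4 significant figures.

-483.7 mV

The full-scale span is 1.05 − (-1.05) = 2.1 V. LSB = 2.1 V / 2^13.
Output = V_min + (2209/8192) × range = -1.05 + 0.269653 × 2.1 V
      = -1.05 + 0.566272 = -0.483728 V.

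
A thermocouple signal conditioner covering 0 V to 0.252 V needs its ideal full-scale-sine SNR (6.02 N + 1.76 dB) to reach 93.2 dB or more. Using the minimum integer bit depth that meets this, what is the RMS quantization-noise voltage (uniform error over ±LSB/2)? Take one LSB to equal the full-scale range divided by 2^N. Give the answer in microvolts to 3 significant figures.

Span = 0.252 V.
6.02 N + 1.76 ≥ 93.2 gives N ≥ 15.189, so the minimum integer is 16.
LSB = 0.252 V ÷ 2^16 = 0.252/65536 V = 3.8452 µV.
RMS noise = LSB/√12 = 1.11 µV.

1.11 µV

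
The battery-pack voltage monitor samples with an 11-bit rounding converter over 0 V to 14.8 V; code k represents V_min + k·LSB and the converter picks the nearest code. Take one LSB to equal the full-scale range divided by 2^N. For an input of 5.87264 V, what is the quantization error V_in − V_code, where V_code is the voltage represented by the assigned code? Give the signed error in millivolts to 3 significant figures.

Full-scale range = 14.8 V. LSB = 14.8 V / 2^11 ≈ 7.227 mV.
Position in LSBs: (5.87264 − (0)) × 2048/14.8 = 812.6464; rounding gives k = 813.
V_code = 0 + (813/2048) × 14.8 = 5.875195313 V.
V_in − V_code = 5.87264 − (5.875195313) = −2.56 mV.

−2.56 mV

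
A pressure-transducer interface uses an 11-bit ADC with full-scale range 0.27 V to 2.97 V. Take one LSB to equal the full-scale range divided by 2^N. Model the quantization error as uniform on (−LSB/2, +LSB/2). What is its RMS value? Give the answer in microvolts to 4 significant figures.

380.6 µV

Span: 2.97 V − (0.27 V) = 2.7 V.
Step size = 2.7/2048 V = 1.31836 mV.
RMS of a uniform error over width LSB is LSB/√12 = 380.6 µV.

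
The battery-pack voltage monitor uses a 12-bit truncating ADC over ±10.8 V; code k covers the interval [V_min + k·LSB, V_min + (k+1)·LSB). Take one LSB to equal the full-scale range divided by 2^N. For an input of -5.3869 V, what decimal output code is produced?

1026

Span: 10.8 V − (-10.8 V) = 21.6 V. LSB = 21.6 V / 2^12 ≈ 5.273 mV.
V_in − V_min = -5.3869 − (-10.8) = 5.4131 V.
Divide by LSB: 5.4131 × 4096/21.6 = 1026.4841.
Truncating gives code 1026.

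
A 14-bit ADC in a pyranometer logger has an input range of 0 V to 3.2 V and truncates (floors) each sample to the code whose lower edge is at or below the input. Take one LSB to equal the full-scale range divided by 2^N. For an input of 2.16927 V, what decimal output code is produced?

V_FS = 3.2 V. LSB = 3.2 V / 2^14 ≈ 195.3 µV.
code = ⌊(V_in − V_min)/LSB⌋ = ⌊(V_in − V_min) × 2^14 / range⌋
     = ⌊(2.16927 − (0)) × 16384 / 3.2⌋ = ⌊2.16927 × 16384/3.2⌋
     = ⌊11106.662⌋ = 11106.

11106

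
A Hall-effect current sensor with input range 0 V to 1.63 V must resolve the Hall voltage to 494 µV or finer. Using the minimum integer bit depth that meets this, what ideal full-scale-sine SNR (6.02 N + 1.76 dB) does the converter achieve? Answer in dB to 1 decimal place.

74.0 dB

V_FS = 1.63 V.
1.63 V / 494 µV = 3300. Since 2^11 = 2048 and 2^12 = 4096, N = 12.
6.02(12) + 1.76 = 74.00 dB.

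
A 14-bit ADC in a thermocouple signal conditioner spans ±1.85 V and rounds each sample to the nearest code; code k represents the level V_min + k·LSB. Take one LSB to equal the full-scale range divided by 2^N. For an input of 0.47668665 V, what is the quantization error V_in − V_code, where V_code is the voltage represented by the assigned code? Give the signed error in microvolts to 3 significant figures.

Range = 1.85 − (-1.85) = 3.7 V. LSB = 3.7 V / 2^14 ≈ 225.8 µV.
(V_in − V_min)/LSB = (0.47668665 − (-1.85)) × 16384/3.7 = 10302.8200 → nearest code k = 10303.
V_code = V_min + k × range/2^14 = -1.85 + 10303 × 3.7/16384 = 0.47672729492 V.
V_in − V_code = 0.47668665 − (0.47672729492) = −40.6 µV.

−40.6 µV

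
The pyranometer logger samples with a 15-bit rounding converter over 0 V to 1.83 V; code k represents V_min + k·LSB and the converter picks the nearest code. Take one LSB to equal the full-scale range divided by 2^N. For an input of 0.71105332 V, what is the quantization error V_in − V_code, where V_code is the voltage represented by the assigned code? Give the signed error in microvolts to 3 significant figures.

+7.18 µV

V_FS = 1.83 V. LSB = 1.83 V / 2^15 ≈ 55.85 µV.
(0.71105332 − (0)) / LSB = 0.71105332 × 32768/1.83 = 12732.1285. Nearest integer: k = 12732.
V_code = 0 + (12732/32768) × 1.83 = 0.71104614258 V.
V_in − V_code = 0.71105332 − (0.71104614258) = +7.18 µV.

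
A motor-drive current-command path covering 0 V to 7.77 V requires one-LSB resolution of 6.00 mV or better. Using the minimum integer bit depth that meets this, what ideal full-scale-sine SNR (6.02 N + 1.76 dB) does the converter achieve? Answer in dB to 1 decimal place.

Full-scale range = 7.77 V.
Required number of levels: 7.77/6.00 mV = 1295.0; smallest N with 2^N ≥ that is 11.
SNR = 6.02 × 11 + 1.76 = 67.98 dB.

68.0 dB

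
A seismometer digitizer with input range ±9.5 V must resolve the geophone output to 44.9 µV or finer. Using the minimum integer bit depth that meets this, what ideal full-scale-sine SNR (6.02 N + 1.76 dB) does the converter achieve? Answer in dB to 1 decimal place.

116.1 dB

Span: 9.5 V − (-9.5 V) = 19 V.
19 V / 44.9 µV = 423200. Since 2^18 = 262144 and 2^19 = 524288, N = 19.
6.02(19) + 1.76 = 116.14 dB.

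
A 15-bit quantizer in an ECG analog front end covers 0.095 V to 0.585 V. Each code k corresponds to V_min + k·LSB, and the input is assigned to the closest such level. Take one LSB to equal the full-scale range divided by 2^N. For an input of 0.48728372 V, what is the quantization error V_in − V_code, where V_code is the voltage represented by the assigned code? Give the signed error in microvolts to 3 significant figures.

Range = 0.585 − (0.095) = 0.49 V. LSB = 0.49 V / 2^15 ≈ 14.95 µV.
(V_in − V_min)/LSB = (0.48728372 − (0.095)) × 32768/0.49 = 26233.3733 → nearest code k = 26233.
V_code = V_min + k × range/2^15 = 0.095 + 26233 × 0.49/32768 = 0.48727813721 V.
V_in − V_code = 0.48728372 − (0.48727813721) = +5.58 µV.

+5.58 µV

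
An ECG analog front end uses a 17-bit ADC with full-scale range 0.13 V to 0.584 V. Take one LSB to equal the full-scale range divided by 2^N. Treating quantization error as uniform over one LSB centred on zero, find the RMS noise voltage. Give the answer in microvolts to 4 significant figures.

0.9999 µV

The full-scale span is 0.584 − (0.13) = 0.454 V.
Step size = 0.454/131072 V = 3.46375 µV.
For a uniform distribution on [−LSB/2, +LSB/2], V_rms = LSB/√12 = 3.46375 µV/3.4641 = 0.9999 µV.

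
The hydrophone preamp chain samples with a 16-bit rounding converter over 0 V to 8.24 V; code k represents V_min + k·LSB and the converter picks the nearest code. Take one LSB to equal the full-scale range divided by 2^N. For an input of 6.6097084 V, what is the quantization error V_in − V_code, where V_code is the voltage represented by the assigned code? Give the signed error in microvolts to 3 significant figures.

−45.0 µV

Span = 8.24 V. LSB = 8.24 V / 2^16 ≈ 125.7 µV.
(6.6097084 − (0)) / LSB = 6.6097084 × 65536/8.24 = 52569.6420. Nearest integer: k = 52570.
V_code = V_min + k × range/2^16 = 0 + 52570 × 8.24/65536 = 6.6097534180 V.
e = 6.6097084 − (6.6097534180) = −45.0 µV.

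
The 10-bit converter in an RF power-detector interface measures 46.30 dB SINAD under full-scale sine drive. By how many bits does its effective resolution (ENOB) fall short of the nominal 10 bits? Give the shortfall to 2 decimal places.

ENOB = (SINAD − 1.76)/6.02 = (46.30 − 1.76)/6.02 = 7.3987 bits.
Shortfall = 10 − 7.3987 = 2.6013 bits.

2.60 bits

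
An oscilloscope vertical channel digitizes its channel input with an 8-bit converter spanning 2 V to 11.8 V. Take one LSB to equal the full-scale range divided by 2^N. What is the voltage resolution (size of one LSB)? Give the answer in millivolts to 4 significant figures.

38.28 mV

Full-scale range = 11.8 V − (2 V) = 9.8 V.
There are 2^8 = 256 steps.
LSB = 9.8 V ÷ 2^8 = 9.8/256 V = 38.28 mV.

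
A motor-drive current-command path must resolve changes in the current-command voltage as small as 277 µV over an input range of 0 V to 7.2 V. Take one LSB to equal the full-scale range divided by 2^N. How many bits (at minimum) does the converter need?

Span = 7.2 V.
Required number of levels: 7.2/277 µV = 25993; smallest N with 2^N ≥ that is 15.

15 bits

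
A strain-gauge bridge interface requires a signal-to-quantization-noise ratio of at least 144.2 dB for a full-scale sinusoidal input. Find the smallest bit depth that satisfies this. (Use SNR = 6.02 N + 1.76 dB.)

Required N = ⌈(144.2 − 1.76)/6.02⌉ = ⌈23.661⌉ = 24.

24 bits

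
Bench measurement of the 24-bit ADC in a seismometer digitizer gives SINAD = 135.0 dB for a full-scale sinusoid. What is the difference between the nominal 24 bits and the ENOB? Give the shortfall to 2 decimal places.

1.87 bits

ENOB = (SINAD − 1.76)/6.02 = (135.0 − 1.76)/6.02 = 22.1329 bits.
Shortfall = 24 − 22.1329 = 1.8671 bits.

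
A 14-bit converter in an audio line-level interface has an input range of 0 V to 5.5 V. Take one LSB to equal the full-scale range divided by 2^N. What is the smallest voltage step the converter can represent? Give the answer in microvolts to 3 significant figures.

Range is 5.5 V.
Number of codes = 2^14 = 16384.
LSB = 5.5 V / 2^14 = 336 µV.

336 µV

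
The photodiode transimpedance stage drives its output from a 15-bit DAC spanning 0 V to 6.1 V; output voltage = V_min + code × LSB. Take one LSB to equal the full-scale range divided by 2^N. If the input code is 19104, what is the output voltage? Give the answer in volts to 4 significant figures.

3.556 V

Range is 6.1 V. LSB = 6.1 V / 2^15.
Output = V_min + (19104/32768) × range = 0 + 0.583008 × 6.1 V
      = 0 V + 3.55635 V = 3.55635 V.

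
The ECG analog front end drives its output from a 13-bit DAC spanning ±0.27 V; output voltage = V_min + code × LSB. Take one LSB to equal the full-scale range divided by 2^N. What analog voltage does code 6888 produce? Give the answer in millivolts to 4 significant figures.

The full-scale span is 0.27 − (-0.27) = 0.54 V. LSB = 0.54 V / 2^13.
Output = V_min + (6888/8192) × range = -0.27 + 0.840820 × 0.54 V
      = -0.27 + 0.454043 = 0.184043 V.

184.0 mV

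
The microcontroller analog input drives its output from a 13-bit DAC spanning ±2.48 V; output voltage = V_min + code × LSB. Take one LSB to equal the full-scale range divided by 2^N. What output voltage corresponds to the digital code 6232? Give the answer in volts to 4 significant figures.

1.293 V

The full-scale span is 2.48 − (-2.48) = 4.96 V. LSB = 4.96 V / 2^13.
V_out = -2.48 + 6232 × (4.96/8192) V
      = -2.48 + 3.77328 = 1.29328 V.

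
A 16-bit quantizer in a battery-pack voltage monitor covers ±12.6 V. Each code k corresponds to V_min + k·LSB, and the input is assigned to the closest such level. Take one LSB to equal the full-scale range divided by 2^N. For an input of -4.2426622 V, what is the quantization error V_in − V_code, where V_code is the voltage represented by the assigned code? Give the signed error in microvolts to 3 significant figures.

+148 µV

Range = 12.6 − (-12.6) = 25.2 V. LSB = 25.2 V / 2^16 ≈ 384.5 µV.
Position in LSBs: (-4.2426622 − (-12.6)) × 65536/25.2 = 21734.3845; rounding gives k = 21734.
V_code = -12.6 + (21734/65536) × 25.2 = -4.2428100586 V.
e = -4.2426622 − (-4.2428100586) = +148 µV.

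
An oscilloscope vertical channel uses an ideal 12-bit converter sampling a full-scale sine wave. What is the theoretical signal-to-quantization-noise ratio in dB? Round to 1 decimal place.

SNR = 6.02·12 + 1.76 = 74.00 dB.

74.0 dB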